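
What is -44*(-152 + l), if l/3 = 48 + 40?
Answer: -4928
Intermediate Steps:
l = 264 (l = 3*(48 + 40) = 3*88 = 264)
-44*(-152 + l) = -44*(-152 + 264) = -44*112 = -4928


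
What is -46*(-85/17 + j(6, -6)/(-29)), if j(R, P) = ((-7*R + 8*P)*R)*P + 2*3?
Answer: 155986/29 ≈ 5378.8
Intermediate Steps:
j(R, P) = 6 + P*R*(-7*R + 8*P) (j(R, P) = (R*(-7*R + 8*P))*P + 6 = P*R*(-7*R + 8*P) + 6 = 6 + P*R*(-7*R + 8*P))
-46*(-85/17 + j(6, -6)/(-29)) = -46*(-85/17 + (6 - 7*(-6)*6² + 8*6*(-6)²)/(-29)) = -46*(-85*1/17 + (6 - 7*(-6)*36 + 8*6*36)*(-1/29)) = -46*(-5 + (6 + 1512 + 1728)*(-1/29)) = -46*(-5 + 3246*(-1/29)) = -46*(-5 - 3246/29) = -46*(-3391/29) = 155986/29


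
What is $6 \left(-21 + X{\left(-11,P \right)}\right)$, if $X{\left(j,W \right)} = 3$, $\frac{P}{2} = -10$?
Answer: $-108$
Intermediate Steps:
$P = -20$ ($P = 2 \left(-10\right) = -20$)
$6 \left(-21 + X{\left(-11,P \right)}\right) = 6 \left(-21 + 3\right) = 6 \left(-18\right) = -108$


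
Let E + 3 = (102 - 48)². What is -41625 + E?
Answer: -38712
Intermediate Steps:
E = 2913 (E = -3 + (102 - 48)² = -3 + 54² = -3 + 2916 = 2913)
-41625 + E = -41625 + 2913 = -38712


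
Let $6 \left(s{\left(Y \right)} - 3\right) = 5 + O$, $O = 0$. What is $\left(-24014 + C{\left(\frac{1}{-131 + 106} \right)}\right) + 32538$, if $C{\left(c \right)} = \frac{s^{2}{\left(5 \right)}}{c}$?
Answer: $\frac{293639}{36} \approx 8156.6$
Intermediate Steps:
$s{\left(Y \right)} = \frac{23}{6}$ ($s{\left(Y \right)} = 3 + \frac{5 + 0}{6} = 3 + \frac{1}{6} \cdot 5 = 3 + \frac{5}{6} = \frac{23}{6}$)
$C{\left(c \right)} = \frac{529}{36 c}$ ($C{\left(c \right)} = \frac{\left(\frac{23}{6}\right)^{2}}{c} = \frac{529}{36 c}$)
$\left(-24014 + C{\left(\frac{1}{-131 + 106} \right)}\right) + 32538 = \left(-24014 + \frac{529}{36 \frac{1}{-131 + 106}}\right) + 32538 = \left(-24014 + \frac{529}{36 \frac{1}{-25}}\right) + 32538 = \left(-24014 + \frac{529}{36 \left(- \frac{1}{25}\right)}\right) + 32538 = \left(-24014 + \frac{529}{36} \left(-25\right)\right) + 32538 = \left(-24014 - \frac{13225}{36}\right) + 32538 = - \frac{877729}{36} + 32538 = \frac{293639}{36}$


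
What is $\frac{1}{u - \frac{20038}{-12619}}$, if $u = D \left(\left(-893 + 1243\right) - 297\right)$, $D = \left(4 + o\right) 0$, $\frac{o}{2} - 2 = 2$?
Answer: $\frac{12619}{20038} \approx 0.62975$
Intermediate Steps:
$o = 8$ ($o = 4 + 2 \cdot 2 = 4 + 4 = 8$)
$D = 0$ ($D = \left(4 + 8\right) 0 = 12 \cdot 0 = 0$)
$u = 0$ ($u = 0 \left(\left(-893 + 1243\right) - 297\right) = 0 \left(350 - 297\right) = 0 \cdot 53 = 0$)
$\frac{1}{u - \frac{20038}{-12619}} = \frac{1}{0 - \frac{20038}{-12619}} = \frac{1}{0 - - \frac{20038}{12619}} = \frac{1}{0 + \frac{20038}{12619}} = \frac{1}{\frac{20038}{12619}} = \frac{12619}{20038}$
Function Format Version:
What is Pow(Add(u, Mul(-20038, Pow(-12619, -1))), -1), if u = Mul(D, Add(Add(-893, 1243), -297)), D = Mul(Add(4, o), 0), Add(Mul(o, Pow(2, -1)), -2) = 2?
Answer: Rational(12619, 20038) ≈ 0.62975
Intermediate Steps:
o = 8 (o = Add(4, Mul(2, 2)) = Add(4, 4) = 8)
D = 0 (D = Mul(Add(4, 8), 0) = Mul(12, 0) = 0)
u = 0 (u = Mul(0, Add(Add(-893, 1243), -297)) = Mul(0, Add(350, -297)) = Mul(0, 53) = 0)
Pow(Add(u, Mul(-20038, Pow(-12619, -1))), -1) = Pow(Add(0, Mul(-20038, Pow(-12619, -1))), -1) = Pow(Add(0, Mul(-20038, Rational(-1, 12619))), -1) = Pow(Add(0, Rational(20038, 12619)), -1) = Pow(Rational(20038, 12619), -1) = Rational(12619, 20038)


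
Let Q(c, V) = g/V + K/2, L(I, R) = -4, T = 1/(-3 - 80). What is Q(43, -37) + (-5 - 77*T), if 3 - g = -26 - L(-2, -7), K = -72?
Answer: -125137/3071 ≈ -40.748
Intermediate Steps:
T = -1/83 (T = 1/(-83) = -1/83 ≈ -0.012048)
g = 25 (g = 3 - (-26 - 1*(-4)) = 3 - (-26 + 4) = 3 - 1*(-22) = 3 + 22 = 25)
Q(c, V) = -36 + 25/V (Q(c, V) = 25/V - 72/2 = 25/V - 72*½ = 25/V - 36 = -36 + 25/V)
Q(43, -37) + (-5 - 77*T) = (-36 + 25/(-37)) + (-5 - 77*(-1/83)) = (-36 + 25*(-1/37)) + (-5 + 77/83) = (-36 - 25/37) - 338/83 = -1357/37 - 338/83 = -125137/3071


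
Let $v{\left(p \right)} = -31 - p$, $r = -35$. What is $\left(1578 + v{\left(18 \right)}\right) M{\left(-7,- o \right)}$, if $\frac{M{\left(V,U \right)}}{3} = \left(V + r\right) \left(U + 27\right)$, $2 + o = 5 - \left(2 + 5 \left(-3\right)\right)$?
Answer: $-2119194$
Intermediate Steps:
$o = 16$ ($o = -2 + \left(5 - \left(2 + 5 \left(-3\right)\right)\right) = -2 + \left(5 - \left(2 - 15\right)\right) = -2 + \left(5 - -13\right) = -2 + \left(5 + 13\right) = -2 + 18 = 16$)
$M{\left(V,U \right)} = 3 \left(-35 + V\right) \left(27 + U\right)$ ($M{\left(V,U \right)} = 3 \left(V - 35\right) \left(U + 27\right) = 3 \left(-35 + V\right) \left(27 + U\right)$)
$\left(1578 + v{\left(18 \right)}\right) M{\left(-7,- o \right)} = \left(1578 - 49\right) \left(-2835 - 105 \left(\left(-1\right) 16\right) + 81 \left(-7\right) + 3 \left(\left(-1\right) 16\right) \left(-7\right)\right) = \left(1578 - 49\right) \left(-2835 - -1680 - 567 + 3 \left(-16\right) \left(-7\right)\right) = \left(1578 - 49\right) \left(-2835 + 1680 - 567 + 336\right) = 1529 \left(-1386\right) = -2119194$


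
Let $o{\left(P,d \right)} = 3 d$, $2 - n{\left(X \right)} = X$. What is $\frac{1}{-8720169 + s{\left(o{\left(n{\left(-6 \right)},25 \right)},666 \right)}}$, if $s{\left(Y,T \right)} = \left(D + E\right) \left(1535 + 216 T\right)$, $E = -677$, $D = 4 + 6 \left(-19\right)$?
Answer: $- \frac{1}{123142886} \approx -8.1207 \cdot 10^{-9}$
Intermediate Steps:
$D = -110$ ($D = 4 - 114 = -110$)
$n{\left(X \right)} = 2 - X$
$s{\left(Y,T \right)} = -1208045 - 169992 T$ ($s{\left(Y,T \right)} = \left(-110 - 677\right) \left(1535 + 216 T\right) = - 787 \left(1535 + 216 T\right) = -1208045 - 169992 T$)
$\frac{1}{-8720169 + s{\left(o{\left(n{\left(-6 \right)},25 \right)},666 \right)}} = \frac{1}{-8720169 - 114422717} = \frac{1}{-123142886} = - \frac{1}{123142886}$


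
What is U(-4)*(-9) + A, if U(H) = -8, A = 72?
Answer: 144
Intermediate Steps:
U(-4)*(-9) + A = -8*(-9) + 72 = 72 + 72 = 144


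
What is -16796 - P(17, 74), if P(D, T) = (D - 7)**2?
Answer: -16896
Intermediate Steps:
P(D, T) = (-7 + D)**2
-16796 - P(17, 74) = -16796 - (-7 + 17)**2 = -16796 - 1*10**2 = -16796 - 1*100 = -16796 - 100 = -16896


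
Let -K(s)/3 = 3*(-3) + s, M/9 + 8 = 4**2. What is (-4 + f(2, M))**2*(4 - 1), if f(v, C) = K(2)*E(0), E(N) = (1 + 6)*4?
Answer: 1023168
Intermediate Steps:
M = 72 (M = -72 + 9*4**2 = -72 + 9*16 = -72 + 144 = 72)
K(s) = 27 - 3*s (K(s) = -3*(3*(-3) + s) = -3*(-9 + s) = 27 - 3*s)
E(N) = 28 (E(N) = 7*4 = 28)
f(v, C) = 588 (f(v, C) = (27 - 3*2)*28 = (27 - 6)*28 = 21*28 = 588)
(-4 + f(2, M))**2*(4 - 1) = (-4 + 588)**2*(4 - 1) = 584**2*3 = 341056*3 = 1023168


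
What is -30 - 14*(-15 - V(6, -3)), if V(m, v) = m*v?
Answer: -72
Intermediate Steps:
-30 - 14*(-15 - V(6, -3)) = -30 - 14*(-15 - 6*(-3)) = -30 - 14*(-15 - 1*(-18)) = -30 - 14*(-15 + 18) = -30 - 14*3 = -30 - 42 = -72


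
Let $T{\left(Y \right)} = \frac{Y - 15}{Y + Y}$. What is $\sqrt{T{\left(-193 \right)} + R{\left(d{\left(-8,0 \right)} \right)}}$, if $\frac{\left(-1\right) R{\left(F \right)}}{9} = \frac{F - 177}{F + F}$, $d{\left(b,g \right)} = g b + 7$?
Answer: $\frac{\sqrt{200451923}}{1351} \approx 10.48$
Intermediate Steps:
$d{\left(b,g \right)} = 7 + b g$ ($d{\left(b,g \right)} = b g + 7 = 7 + b g$)
$R{\left(F \right)} = - \frac{9 \left(-177 + F\right)}{2 F}$ ($R{\left(F \right)} = - 9 \frac{F - 177}{F + F} = - 9 \frac{-177 + F}{2 F} = - \frac{9 \left(-177 + F\right)}{2 F}$)
$T{\left(Y \right)} = \frac{-15 + Y}{2 Y}$
$\sqrt{T{\left(-193 \right)} + R{\left(d{\left(-8,0 \right)} \right)}} = \sqrt{\frac{-15 - 193}{2 \left(-193\right)} + \frac{9 \left(177 - \left(7 - 0\right)\right)}{2 \left(7 - 0\right)}} = \sqrt{\frac{1}{2} \left(- \frac{1}{193}\right) \left(-208\right) + \frac{9 \left(177 - \left(7 + 0\right)\right)}{2 \left(7 + 0\right)}} = \sqrt{\frac{104}{193} + \frac{9 \left(177 - 7\right)}{2 \cdot 7}} = \sqrt{\frac{104}{193} + \frac{9}{2} \cdot \frac{1}{7} \left(177 - 7\right)} = \sqrt{\frac{104}{193} + \frac{9}{2} \cdot \frac{1}{7} \cdot 170} = \sqrt{\frac{104}{193} + \frac{765}{7}} = \sqrt{\frac{148373}{1351}} = \frac{\sqrt{200451923}}{1351}$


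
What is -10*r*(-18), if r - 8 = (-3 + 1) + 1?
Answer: 1260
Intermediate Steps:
r = 7 (r = 8 + ((-3 + 1) + 1) = 8 + (-2 + 1) = 8 - 1 = 7)
-10*r*(-18) = -10*7*(-18) = -70*(-18) = 1260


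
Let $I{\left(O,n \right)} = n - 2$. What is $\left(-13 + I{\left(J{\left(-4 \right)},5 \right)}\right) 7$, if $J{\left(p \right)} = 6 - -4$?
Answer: $-70$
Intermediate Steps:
$J{\left(p \right)} = 10$ ($J{\left(p \right)} = 6 + 4 = 10$)
$I{\left(O,n \right)} = -2 + n$
$\left(-13 + I{\left(J{\left(-4 \right)},5 \right)}\right) 7 = \left(-13 + \left(-2 + 5\right)\right) 7 = \left(-13 + 3\right) 7 = \left(-10\right) 7 = -70$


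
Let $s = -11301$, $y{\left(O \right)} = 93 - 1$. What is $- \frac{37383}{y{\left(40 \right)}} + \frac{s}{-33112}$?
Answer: $- \frac{309196551}{761576} \approx -406.0$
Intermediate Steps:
$y{\left(O \right)} = 92$
$- \frac{37383}{y{\left(40 \right)}} + \frac{s}{-33112} = - \frac{37383}{92} - \frac{11301}{-33112} = \left(-37383\right) \frac{1}{92} - - \frac{11301}{33112} = - \frac{37383}{92} + \frac{11301}{33112} = - \frac{309196551}{761576}$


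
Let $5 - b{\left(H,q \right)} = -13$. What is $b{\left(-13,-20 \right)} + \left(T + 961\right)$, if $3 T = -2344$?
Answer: $\frac{593}{3} \approx 197.67$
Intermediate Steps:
$T = - \frac{2344}{3}$ ($T = \frac{1}{3} \left(-2344\right) = - \frac{2344}{3} \approx -781.33$)
$b{\left(H,q \right)} = 18$ ($b{\left(H,q \right)} = 5 - -13 = 5 + 13 = 18$)
$b{\left(-13,-20 \right)} + \left(T + 961\right) = 18 + \left(- \frac{2344}{3} + 961\right) = 18 + \frac{539}{3} = \frac{593}{3}$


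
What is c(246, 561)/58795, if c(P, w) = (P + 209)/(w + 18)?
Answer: 91/6808461 ≈ 1.3366e-5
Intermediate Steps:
c(P, w) = (209 + P)/(18 + w)
c(246, 561)/58795 = ((209 + 246)/(18 + 561))/58795 = (455/579)*(1/58795) = 91/6808461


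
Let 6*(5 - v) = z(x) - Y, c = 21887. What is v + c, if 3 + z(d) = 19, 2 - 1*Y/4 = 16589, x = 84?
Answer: 32494/3 ≈ 10831.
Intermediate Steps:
Y = -66348 (Y = 8 - 4*16589 = 8 - 66356 = -66348)
z(d) = 16 (z(d) = -3 + 19 = 16)
v = -33167/3 (v = 5 - (16 - 1*(-66348))/6 = 5 - (16 + 66348)/6 = 5 - ⅙*66364 = 5 - 33182/3 = -33167/3 ≈ -11056.)
v + c = -33167/3 + 21887 = 32494/3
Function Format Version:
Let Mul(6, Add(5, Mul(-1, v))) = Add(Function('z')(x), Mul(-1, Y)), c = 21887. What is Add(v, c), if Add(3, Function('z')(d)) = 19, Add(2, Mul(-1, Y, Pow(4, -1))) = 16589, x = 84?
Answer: Rational(32494, 3) ≈ 10831.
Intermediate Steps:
Y = -66348 (Y = Add(8, Mul(-4, 16589)) = Add(8, -66356) = -66348)
Function('z')(d) = 16 (Function('z')(d) = Add(-3, 19) = 16)
v = Rational(-33167, 3) (v = Add(5, Mul(Rational(-1, 6), Add(16, Mul(-1, -66348)))) = Add(5, Mul(Rational(-1, 6), Add(16, 66348))) = Add(5, Mul(Rational(-1, 6), 66364)) = Add(5, Rational(-33182, 3)) = Rational(-33167, 3) ≈ -11056.)
Add(v, c) = Add(Rational(-33167, 3), 21887) = Rational(32494, 3)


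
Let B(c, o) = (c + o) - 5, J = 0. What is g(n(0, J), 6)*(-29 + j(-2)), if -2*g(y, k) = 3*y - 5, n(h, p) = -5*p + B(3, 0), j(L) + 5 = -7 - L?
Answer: -429/2 ≈ -214.50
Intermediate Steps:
B(c, o) = -5 + c + o
j(L) = -12 - L (j(L) = -5 + (-7 - L) = -12 - L)
n(h, p) = -2 - 5*p (n(h, p) = -5*p + (-5 + 3 + 0) = -5*p - 2 = -2 - 5*p)
g(y, k) = 5/2 - 3*y/2 (g(y, k) = -(3*y - 5)/2 = -(-5 + 3*y)/2 = 5/2 - 3*y/2)
g(n(0, J), 6)*(-29 + j(-2)) = (5/2 - 3*(-2 - 5*0)/2)*(-29 + (-12 - 1*(-2))) = (5/2 - 3*(-2 + 0)/2)*(-29 + (-12 + 2)) = (5/2 - 3/2*(-2))*(-29 - 10) = (5/2 + 3)*(-39) = (11/2)*(-39) = -429/2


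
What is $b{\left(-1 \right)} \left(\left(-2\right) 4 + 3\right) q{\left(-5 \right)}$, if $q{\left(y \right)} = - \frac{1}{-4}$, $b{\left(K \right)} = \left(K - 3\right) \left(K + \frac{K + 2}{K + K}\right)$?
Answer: $- \frac{15}{2} \approx -7.5$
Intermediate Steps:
$b{\left(K \right)} = \left(-3 + K\right) \left(K + \frac{2 + K}{2 K}\right)$
$q{\left(y \right)} = \frac{1}{4}$ ($q{\left(y \right)} = \left(-1\right) \left(- \frac{1}{4}\right) = \frac{1}{4}$)
$b{\left(-1 \right)} \left(\left(-2\right) 4 + 3\right) q{\left(-5 \right)} = \left(- \frac{1}{2} + \left(-1\right)^{2} - \frac{3}{-1} - - \frac{5}{2}\right) \left(\left(-2\right) 4 + 3\right) \frac{1}{4} = \left(- \frac{1}{2} + 1 - -3 + \frac{5}{2}\right) \left(-8 + 3\right) \frac{1}{4} = \left(- \frac{1}{2} + 1 + 3 + \frac{5}{2}\right) \left(-5\right) \frac{1}{4} = 6 \left(-5\right) \frac{1}{4} = \left(-30\right) \frac{1}{4} = - \frac{15}{2}$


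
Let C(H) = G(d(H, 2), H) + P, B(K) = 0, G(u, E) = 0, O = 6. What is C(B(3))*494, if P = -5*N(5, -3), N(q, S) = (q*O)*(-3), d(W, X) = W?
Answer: 222300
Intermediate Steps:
N(q, S) = -18*q (N(q, S) = (q*6)*(-3) = (6*q)*(-3) = -18*q)
P = 450 (P = -(-90)*5 = -5*(-90) = 450)
C(H) = 450 (C(H) = 0 + 450 = 450)
C(B(3))*494 = 450*494 = 222300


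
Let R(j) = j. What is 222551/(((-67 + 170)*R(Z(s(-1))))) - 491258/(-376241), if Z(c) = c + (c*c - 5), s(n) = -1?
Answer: -83479812921/193764115 ≈ -430.83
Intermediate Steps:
Z(c) = -5 + c + c² (Z(c) = c + (c² - 5) = c + (-5 + c²) = -5 + c + c²)
222551/(((-67 + 170)*R(Z(s(-1))))) - 491258/(-376241) = 222551/(((-67 + 170)*(-5 - 1 + (-1)²))) - 491258/(-376241) = 222551/((103*(-5 - 1 + 1))) - 491258*(-1/376241) = 222551/((103*(-5))) + 491258/376241 = 222551/(-515) + 491258/376241 = 222551*(-1/515) + 491258/376241 = -222551/515 + 491258/376241 = -83479812921/193764115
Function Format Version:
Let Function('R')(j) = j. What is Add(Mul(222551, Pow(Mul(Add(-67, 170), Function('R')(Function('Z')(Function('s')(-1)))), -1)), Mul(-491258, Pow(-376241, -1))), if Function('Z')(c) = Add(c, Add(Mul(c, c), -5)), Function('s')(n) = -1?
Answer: Rational(-83479812921, 193764115) ≈ -430.83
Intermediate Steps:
Function('Z')(c) = Add(-5, c, Pow(c, 2)) (Function('Z')(c) = Add(c, Add(Pow(c, 2), -5)) = Add(c, Add(-5, Pow(c, 2))) = Add(-5, c, Pow(c, 2)))
Add(Mul(222551, Pow(Mul(Add(-67, 170), Function('R')(Function('Z')(Function('s')(-1)))), -1)), Mul(-491258, Pow(-376241, -1))) = Add(Mul(222551, Pow(Mul(Add(-67, 170), Add(-5, -1, Pow(-1, 2))), -1)), Mul(-491258, Pow(-376241, -1))) = Add(Mul(222551, Pow(Mul(103, Add(-5, -1, 1)), -1)), Mul(-491258, Rational(-1, 376241))) = Add(Mul(222551, Pow(Mul(103, -5), -1)), Rational(491258, 376241)) = Add(Mul(222551, Pow(-515, -1)), Rational(491258, 376241)) = Add(Mul(222551, Rational(-1, 515)), Rational(491258, 376241)) = Add(Rational(-222551, 515), Rational(491258, 376241)) = Rational(-83479812921, 193764115)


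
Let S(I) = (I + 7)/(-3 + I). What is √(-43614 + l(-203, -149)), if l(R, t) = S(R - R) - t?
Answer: I*√391206/3 ≈ 208.49*I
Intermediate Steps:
S(I) = (7 + I)/(-3 + I)
l(R, t) = -7/3 - t (l(R, t) = (7 + (R - R))/(-3 + (R - R)) - t = (7 + 0)/(-3 + 0) - t = 7/(-3) - t = -⅓*7 - t = -7/3 - t)
√(-43614 + l(-203, -149)) = √(-43614 + (-7/3 - 1*(-149))) = √(-43614 + (-7/3 + 149)) = √(-43614 + 440/3) = √(-130402/3) = I*√391206/3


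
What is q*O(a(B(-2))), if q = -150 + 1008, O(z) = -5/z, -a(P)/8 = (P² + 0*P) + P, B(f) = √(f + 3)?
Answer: 2145/8 ≈ 268.13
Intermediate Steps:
B(f) = √(3 + f)
a(P) = -8*P - 8*P² (a(P) = -8*((P² + 0*P) + P) = -8*((P² + 0) + P) = -8*(P² + P) = -8*(P + P²) = -8*P - 8*P²)
q = 858
q*O(a(B(-2))) = 858*(-5*(-1/(8*(1 + √(3 - 2))*√(3 - 2)))) = 858*(-5*(-1/(8*(1 + √1)))) = 858*(-5*(-1/(8*(1 + 1)))) = 858*(-5/((-8*1*2))) = 858*(-5/(-16)) = 858*(-5*(-1/16)) = 858*(5/16) = 2145/8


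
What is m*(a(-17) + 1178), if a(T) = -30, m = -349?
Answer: -400652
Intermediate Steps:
m*(a(-17) + 1178) = -349*(-30 + 1178) = -349*1148 = -400652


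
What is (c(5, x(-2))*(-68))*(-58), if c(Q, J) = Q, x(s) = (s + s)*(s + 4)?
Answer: 19720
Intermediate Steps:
x(s) = 2*s*(4 + s) (x(s) = (2*s)*(4 + s) = 2*s*(4 + s))
(c(5, x(-2))*(-68))*(-58) = (5*(-68))*(-58) = -340*(-58) = 19720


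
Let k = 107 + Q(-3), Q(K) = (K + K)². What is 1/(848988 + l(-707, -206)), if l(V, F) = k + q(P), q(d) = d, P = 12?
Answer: 1/849143 ≈ 1.1777e-6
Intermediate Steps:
Q(K) = 4*K² (Q(K) = (2*K)² = 4*K²)
k = 143 (k = 107 + 4*(-3)² = 107 + 4*9 = 107 + 36 = 143)
l(V, F) = 155 (l(V, F) = 143 + 12 = 155)
1/(848988 + l(-707, -206)) = 1/(848988 + 155) = 1/849143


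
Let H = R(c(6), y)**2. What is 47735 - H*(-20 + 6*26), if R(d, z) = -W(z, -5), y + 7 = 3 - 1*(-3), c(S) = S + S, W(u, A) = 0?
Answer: 47735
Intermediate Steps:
c(S) = 2*S
y = -1 (y = -7 + (3 - 1*(-3)) = -7 + (3 + 3) = -7 + 6 = -1)
R(d, z) = 0 (R(d, z) = -1*0 = 0)
H = 0 (H = 0**2 = 0)
47735 - H*(-20 + 6*26) = 47735 - 0*(-20 + 6*26) = 47735 - 0*(-20 + 156) = 47735 - 0*136 = 47735 - 1*0 = 47735 + 0 = 47735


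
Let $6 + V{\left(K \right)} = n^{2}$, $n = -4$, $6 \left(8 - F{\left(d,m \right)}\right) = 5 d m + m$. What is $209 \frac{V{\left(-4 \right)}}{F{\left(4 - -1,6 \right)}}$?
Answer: $- \frac{1045}{9} \approx -116.11$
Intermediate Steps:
$F{\left(d,m \right)} = 8 - \frac{m}{6} - \frac{5 d m}{6}$ ($F{\left(d,m \right)} = 8 - \frac{5 d m + m}{6} = 8 - \frac{m + 5 d m}{6} = 8 - \left(\frac{m}{6} + \frac{5 d m}{6}\right) = 8 - \frac{m}{6} - \frac{5 d m}{6}$)
$V{\left(K \right)} = 10$ ($V{\left(K \right)} = -6 + \left(-4\right)^{2} = -6 + 16 = 10$)
$209 \frac{V{\left(-4 \right)}}{F{\left(4 - -1,6 \right)}} = 209 \frac{10}{8 - 1 - \frac{5}{6} \left(4 - -1\right) 6} = 209 \frac{10}{8 - 1 - \frac{5}{6} \left(4 + 1\right) 6} = 209 \frac{10}{8 - 1 - \frac{25}{6} \cdot 6} = 209 \frac{10}{8 - 1 - 25} = 209 \frac{10}{-18} = 209 \cdot 10 \left(- \frac{1}{18}\right) = 209 \left(- \frac{5}{9}\right) = - \frac{1045}{9}$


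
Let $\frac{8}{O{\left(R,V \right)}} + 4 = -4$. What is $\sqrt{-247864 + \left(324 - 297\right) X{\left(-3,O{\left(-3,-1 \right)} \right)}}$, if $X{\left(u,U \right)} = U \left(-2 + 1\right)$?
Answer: $i \sqrt{247837} \approx 497.83 i$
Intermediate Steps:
$O{\left(R,V \right)} = -1$ ($O{\left(R,V \right)} = \frac{8}{-4 - 4} = \frac{8}{-8} = 8 \left(- \frac{1}{8}\right) = -1$)
$X{\left(u,U \right)} = - U$ ($X{\left(u,U \right)} = U \left(-1\right) = - U$)
$\sqrt{-247864 + \left(324 - 297\right) X{\left(-3,O{\left(-3,-1 \right)} \right)}} = \sqrt{-247864 + \left(324 - 297\right) \left(\left(-1\right) \left(-1\right)\right)} = \sqrt{-247864 + 27 \cdot 1} = \sqrt{-247864 + 27} = \sqrt{-247837} = i \sqrt{247837}$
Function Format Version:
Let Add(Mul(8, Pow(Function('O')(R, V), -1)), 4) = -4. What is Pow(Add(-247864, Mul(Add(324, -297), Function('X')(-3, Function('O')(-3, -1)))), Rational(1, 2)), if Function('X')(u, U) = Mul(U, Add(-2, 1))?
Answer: Mul(I, Pow(247837, Rational(1, 2))) ≈ Mul(497.83, I)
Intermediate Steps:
Function('O')(R, V) = -1 (Function('O')(R, V) = Mul(8, Pow(Add(-4, -4), -1)) = Mul(8, Pow(-8, -1)) = Mul(8, Rational(-1, 8)) = -1)
Function('X')(u, U) = Mul(-1, U) (Function('X')(u, U) = Mul(U, -1) = Mul(-1, U))
Pow(Add(-247864, Mul(Add(324, -297), Function('X')(-3, Function('O')(-3, -1)))), Rational(1, 2)) = Pow(Add(-247864, Mul(Add(324, -297), Mul(-1, -1))), Rational(1, 2)) = Pow(Add(-247864, Mul(27, 1)), Rational(1, 2)) = Pow(Add(-247864, 27), Rational(1, 2)) = Pow(-247837, Rational(1, 2)) = Mul(I, Pow(247837, Rational(1, 2)))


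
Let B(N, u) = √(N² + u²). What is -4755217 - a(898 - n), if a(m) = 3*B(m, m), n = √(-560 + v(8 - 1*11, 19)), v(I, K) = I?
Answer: -4755217 - 3*√2*(898 - I*√563) ≈ -4.759e+6 + 100.67*I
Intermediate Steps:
n = I*√563 (n = √(-560 + (8 - 1*11)) = √(-560 + (8 - 11)) = √(-560 - 3) = √(-563) = I*√563 ≈ 23.728*I)
a(m) = 3*√2*√(m²) (a(m) = 3*√(m² + m²) = 3*√(2*m²) = 3*(√2*√(m²)) = 3*√2*√(m²))
-4755217 - a(898 - n) = -4755217 - 3*√2*√((898 - I*√563)²) = -4755217 - 3*√2*(898 - I*√563)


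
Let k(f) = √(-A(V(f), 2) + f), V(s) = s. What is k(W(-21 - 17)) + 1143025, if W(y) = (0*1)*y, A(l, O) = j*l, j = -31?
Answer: 1143025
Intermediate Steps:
A(l, O) = -31*l
W(y) = 0 (W(y) = 0*y = 0)
k(f) = 4*√2*√f (k(f) = √(-(-31)*f + f) = √(31*f + f) = √(32*f) = 4*√2*√f)
k(W(-21 - 17)) + 1143025 = 4*√2*√0 + 1143025 = 4*√2*0 + 1143025 = 0 + 1143025 = 1143025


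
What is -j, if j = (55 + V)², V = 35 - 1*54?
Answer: -1296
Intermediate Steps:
V = -19 (V = 35 - 54 = -19)
j = 1296 (j = (55 - 19)² = 36² = 1296)
-j = -1*1296 = -1296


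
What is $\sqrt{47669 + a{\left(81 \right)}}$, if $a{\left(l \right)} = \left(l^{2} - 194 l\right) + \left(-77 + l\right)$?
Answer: $6 \sqrt{1070} \approx 196.27$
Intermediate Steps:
$a{\left(l \right)} = -77 + l^{2} - 193 l$
$\sqrt{47669 + a{\left(81 \right)}} = \sqrt{47669 - \left(15710 - 6561\right)} = \sqrt{47669 - 9149} = \sqrt{38520} = 6 \sqrt{1070}$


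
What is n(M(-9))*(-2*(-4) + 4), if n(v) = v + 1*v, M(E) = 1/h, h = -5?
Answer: -24/5 ≈ -4.8000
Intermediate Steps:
M(E) = -⅕ (M(E) = 1/(-5) = -⅕)
n(v) = 2*v (n(v) = v + v = 2*v)
n(M(-9))*(-2*(-4) + 4) = (2*(-⅕))*(-2*(-4) + 4) = -2*(8 + 4)/5 = -⅖*12 = -24/5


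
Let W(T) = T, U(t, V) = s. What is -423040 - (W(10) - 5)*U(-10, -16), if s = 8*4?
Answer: -423200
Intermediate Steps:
s = 32
U(t, V) = 32
-423040 - (W(10) - 5)*U(-10, -16) = -423040 - (10 - 5)*32 = -423040 - 5*32 = -423040 - 1*160 = -423040 - 160 = -423200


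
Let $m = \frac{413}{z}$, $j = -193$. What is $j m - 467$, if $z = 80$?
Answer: $- \frac{117069}{80} \approx -1463.4$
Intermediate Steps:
$m = \frac{413}{80} \approx 5.1625$
$j m - 467 = \left(-193\right) \frac{413}{80} - 467 = - \frac{79709}{80} - 467 = - \frac{117069}{80}$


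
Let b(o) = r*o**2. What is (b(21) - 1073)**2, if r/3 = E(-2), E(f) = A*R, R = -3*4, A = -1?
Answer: 219128809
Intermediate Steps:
R = -12
E(f) = 12 (E(f) = -1*(-12) = 12)
r = 36 (r = 3*12 = 36)
b(o) = 36*o**2
(b(21) - 1073)**2 = (36*21**2 - 1073)**2 = (36*441 - 1073)**2 = (15876 - 1073)**2 = 14803**2 = 219128809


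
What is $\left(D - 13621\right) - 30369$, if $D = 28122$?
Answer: $-15868$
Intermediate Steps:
$\left(D - 13621\right) - 30369 = \left(28122 - 13621\right) - 30369 = 14501 - 30369 = -15868$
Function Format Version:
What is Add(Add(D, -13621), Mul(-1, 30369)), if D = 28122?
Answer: -15868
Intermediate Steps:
Add(Add(D, -13621), Mul(-1, 30369)) = Add(Add(28122, -13621), Mul(-1, 30369)) = Add(14501, -30369) = -15868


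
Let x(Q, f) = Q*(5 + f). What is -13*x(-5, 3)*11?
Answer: 5720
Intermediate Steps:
-13*x(-5, 3)*11 = -(-65)*(5 + 3)*11 = -(-65)*8*11 = -13*(-40)*11 = 520*11 = 5720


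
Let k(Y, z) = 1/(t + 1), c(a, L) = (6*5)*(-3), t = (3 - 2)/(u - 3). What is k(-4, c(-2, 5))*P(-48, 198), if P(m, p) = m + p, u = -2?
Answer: 375/2 ≈ 187.50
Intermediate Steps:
t = -1/5 (t = (3 - 2)/(-2 - 3) = 1/(-5) = 1*(-1/5) = -1/5 ≈ -0.20000)
c(a, L) = -90 (c(a, L) = 30*(-3) = -90)
k(Y, z) = 5/4 (k(Y, z) = 1/(-1/5 + 1) = 1/(4/5) = 5/4)
k(-4, c(-2, 5))*P(-48, 198) = 5*(-48 + 198)/4 = (5/4)*150 = 375/2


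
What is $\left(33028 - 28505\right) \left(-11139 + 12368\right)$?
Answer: $5558767$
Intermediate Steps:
$\left(33028 - 28505\right) \left(-11139 + 12368\right) = 4523 \cdot 1229 = 5558767$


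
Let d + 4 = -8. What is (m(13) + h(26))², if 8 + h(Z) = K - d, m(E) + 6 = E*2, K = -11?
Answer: 169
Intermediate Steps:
d = -12 (d = -4 - 8 = -12)
m(E) = -6 + 2*E (m(E) = -6 + E*2 = -6 + 2*E)
h(Z) = -7 (h(Z) = -8 + (-11 - 1*(-12)) = -8 + (-11 + 12) = -8 + 1 = -7)
(m(13) + h(26))² = ((-6 + 2*13) - 7)² = ((-6 + 26) - 7)² = (20 - 7)² = 13² = 169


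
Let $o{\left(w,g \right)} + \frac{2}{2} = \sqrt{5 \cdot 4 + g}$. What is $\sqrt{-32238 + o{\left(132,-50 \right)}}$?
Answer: $\sqrt{-32239 + i \sqrt{30}} \approx 0.015 + 179.55 i$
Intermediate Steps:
$o{\left(w,g \right)} = -1 + \sqrt{20 + g}$ ($o{\left(w,g \right)} = -1 + \sqrt{5 \cdot 4 + g} = -1 + \sqrt{20 + g}$)
$\sqrt{-32238 + o{\left(132,-50 \right)}} = \sqrt{-32238 - \left(1 - \sqrt{20 - 50}\right)} = \sqrt{-32238 - \left(1 - \sqrt{-30}\right)} = \sqrt{-32238 - \left(1 - i \sqrt{30}\right)} = \sqrt{-32239 + i \sqrt{30}}$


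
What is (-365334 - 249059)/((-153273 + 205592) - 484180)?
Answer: 614393/431861 ≈ 1.4227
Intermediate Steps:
(-365334 - 249059)/((-153273 + 205592) - 484180) = -614393/(52319 - 484180) = -614393/(-431861) = -614393*(-1/431861) = 614393/431861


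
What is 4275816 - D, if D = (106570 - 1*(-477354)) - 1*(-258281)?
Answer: 3433611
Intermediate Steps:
D = 842205 (D = (106570 + 477354) + 258281 = 583924 + 258281 = 842205)
4275816 - D = 4275816 - 1*842205 = 4275816 - 842205 = 3433611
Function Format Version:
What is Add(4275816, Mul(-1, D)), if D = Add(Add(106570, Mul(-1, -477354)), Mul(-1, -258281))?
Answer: 3433611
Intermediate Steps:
D = 842205 (D = Add(Add(106570, 477354), 258281) = Add(583924, 258281) = 842205)
Add(4275816, Mul(-1, D)) = Add(4275816, Mul(-1, 842205)) = Add(4275816, -842205) = 3433611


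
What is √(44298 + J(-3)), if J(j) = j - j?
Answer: 3*√4922 ≈ 210.47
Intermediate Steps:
J(j) = 0
√(44298 + J(-3)) = √(44298 + 0) = √44298 = 3*√4922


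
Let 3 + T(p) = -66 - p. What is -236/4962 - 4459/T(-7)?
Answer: 11055463/153822 ≈ 71.872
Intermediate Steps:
T(p) = -69 - p (T(p) = -3 + (-66 - p) = -69 - p)
-236/4962 - 4459/T(-7) = -236/4962 - 4459/(-69 - 1*(-7)) = -236*1/4962 - 4459/(-69 + 7) = -118/2481 - 4459/(-62) = -118/2481 - 4459*(-1/62) = -118/2481 + 4459/62 = 11055463/153822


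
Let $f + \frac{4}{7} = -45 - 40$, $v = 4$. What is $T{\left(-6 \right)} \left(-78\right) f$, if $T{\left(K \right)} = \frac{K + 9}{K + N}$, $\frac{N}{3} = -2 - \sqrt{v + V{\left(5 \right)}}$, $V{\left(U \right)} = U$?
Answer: $- \frac{46722}{49} \approx -953.51$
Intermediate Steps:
$f = - \frac{599}{7}$ ($f = - \frac{4}{7} - 85 = - \frac{599}{7} \approx -85.571$)
$N = -15$ ($N = 3 \left(-2 - \sqrt{4 + 5}\right) = 3 \left(-2 - \sqrt{9}\right) = 3 \left(-2 - 3\right) = 3 \left(-5\right) = -15$)
$T{\left(K \right)} = \frac{9 + K}{-15 + K}$ ($T{\left(K \right)} = \frac{K + 9}{K - 15} = \frac{9 + K}{-15 + K}$)
$T{\left(-6 \right)} \left(-78\right) f = \frac{9 - 6}{-15 - 6} \left(-78\right) \left(- \frac{599}{7}\right) = \frac{1}{-21} \cdot 3 \left(-78\right) \left(- \frac{599}{7}\right) = \left(- \frac{1}{21}\right) 3 \left(-78\right) \left(- \frac{599}{7}\right) = \left(- \frac{1}{7}\right) \left(-78\right) \left(- \frac{599}{7}\right) = \frac{78}{7} \left(- \frac{599}{7}\right) = - \frac{46722}{49}$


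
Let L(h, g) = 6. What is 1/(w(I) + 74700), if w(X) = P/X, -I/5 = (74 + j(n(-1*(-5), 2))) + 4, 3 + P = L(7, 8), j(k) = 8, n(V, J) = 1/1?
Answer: 430/32120997 ≈ 1.3387e-5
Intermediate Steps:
n(V, J) = 1 (n(V, J) = 1*1 = 1)
P = 3 (P = -3 + 6 = 3)
I = -430 (I = -5*((74 + 8) + 4) = -5*(82 + 4) = -5*86 = -430)
w(X) = 3/X
1/(w(I) + 74700) = 1/(3/(-430) + 74700) = 1/(3*(-1/430) + 74700) = 1/(-3/430 + 74700) = 1/(32120997/430) = 430/32120997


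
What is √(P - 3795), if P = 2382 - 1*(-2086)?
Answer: √673 ≈ 25.942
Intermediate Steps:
P = 4468 (P = 2382 + 2086 = 4468)
√(P - 3795) = √(4468 - 3795) = √673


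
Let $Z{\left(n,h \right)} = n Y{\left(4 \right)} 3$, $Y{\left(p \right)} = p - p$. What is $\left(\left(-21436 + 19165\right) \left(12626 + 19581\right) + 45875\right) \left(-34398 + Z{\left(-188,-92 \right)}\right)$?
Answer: $2514363844356$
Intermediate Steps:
$Y{\left(p \right)} = 0$
$Z{\left(n,h \right)} = 0$ ($Z{\left(n,h \right)} = n 0 \cdot 3 = 0 \cdot 3 = 0$)
$\left(\left(-21436 + 19165\right) \left(12626 + 19581\right) + 45875\right) \left(-34398 + Z{\left(-188,-92 \right)}\right) = \left(\left(-21436 + 19165\right) \left(12626 + 19581\right) + 45875\right) \left(-34398 + 0\right) = \left(\left(-2271\right) 32207 + 45875\right) \left(-34398\right) = \left(-73142097 + 45875\right) \left(-34398\right) = \left(-73096222\right) \left(-34398\right) = 2514363844356$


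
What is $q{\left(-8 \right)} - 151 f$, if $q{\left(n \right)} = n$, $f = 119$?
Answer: $-17977$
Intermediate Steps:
$q{\left(-8 \right)} - 151 f = -8 - 17969 = -17977$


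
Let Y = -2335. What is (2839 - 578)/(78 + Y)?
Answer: -2261/2257 ≈ -1.0018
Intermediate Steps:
(2839 - 578)/(78 + Y) = (2839 - 578)/(78 - 2335) = 2261/(-2257) = 2261*(-1/2257) = -2261/2257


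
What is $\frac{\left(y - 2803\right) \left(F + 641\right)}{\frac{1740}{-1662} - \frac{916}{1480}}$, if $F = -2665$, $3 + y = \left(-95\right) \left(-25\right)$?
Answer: $- \frac{89406536560}{170733} \approx -5.2366 \cdot 10^{5}$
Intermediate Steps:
$y = 2372$ ($y = -3 - -2375 = -3 + 2375 = 2372$)
$\frac{\left(y - 2803\right) \left(F + 641\right)}{\frac{1740}{-1662} - \frac{916}{1480}} = \frac{\left(2372 - 2803\right) \left(-2665 + 641\right)}{\frac{1740}{-1662} - \frac{916}{1480}} = \frac{\left(-431\right) \left(-2024\right)}{1740 \left(- \frac{1}{1662}\right) - \frac{229}{370}} = \frac{872344}{- \frac{290}{277} - \frac{229}{370}} = \frac{872344}{- \frac{170733}{102490}} = 872344 \left(- \frac{102490}{170733}\right) = - \frac{89406536560}{170733}$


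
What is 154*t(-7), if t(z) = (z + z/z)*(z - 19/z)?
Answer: 3960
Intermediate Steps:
t(z) = (1 + z)*(z - 19/z) (t(z) = (z + 1)*(z - 19/z) = (1 + z)*(z - 19/z))
154*t(-7) = 154*(-19 - 7 + (-7)² - 19/(-7)) = 154*(-19 - 7 + 49 - 19*(-⅐)) = 154*(-19 - 7 + 49 + 19/7) = 154*(180/7) = 3960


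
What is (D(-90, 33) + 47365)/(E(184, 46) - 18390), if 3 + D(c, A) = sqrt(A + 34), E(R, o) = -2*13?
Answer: -23681/9208 - sqrt(67)/18416 ≈ -2.5722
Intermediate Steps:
E(R, o) = -26
D(c, A) = -3 + sqrt(34 + A) (D(c, A) = -3 + sqrt(A + 34) = -3 + sqrt(34 + A))
(D(-90, 33) + 47365)/(E(184, 46) - 18390) = ((-3 + sqrt(34 + 33)) + 47365)/(-26 - 18390) = ((-3 + sqrt(67)) + 47365)/(-18416) = (47362 + sqrt(67))*(-1/18416) = -23681/9208 - sqrt(67)/18416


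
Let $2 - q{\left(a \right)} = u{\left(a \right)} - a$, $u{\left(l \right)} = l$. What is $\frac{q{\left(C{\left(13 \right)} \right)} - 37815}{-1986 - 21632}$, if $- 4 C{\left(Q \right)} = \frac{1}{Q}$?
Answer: $\frac{37813}{23618} \approx 1.601$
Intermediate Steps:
$C{\left(Q \right)} = - \frac{1}{4 Q}$
$q{\left(a \right)} = 2$ ($q{\left(a \right)} = 2 - \left(a - a\right) = 2 - 0 = 2 + 0 = 2$)
$\frac{q{\left(C{\left(13 \right)} \right)} - 37815}{-1986 - 21632} = \frac{2 - 37815}{-1986 - 21632} = - \frac{37813}{-23618} = \left(-37813\right) \left(- \frac{1}{23618}\right) = \frac{37813}{23618}$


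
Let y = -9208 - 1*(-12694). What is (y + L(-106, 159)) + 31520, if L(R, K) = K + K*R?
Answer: 18311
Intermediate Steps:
y = 3486 (y = -9208 + 12694 = 3486)
(y + L(-106, 159)) + 31520 = (3486 + 159*(1 - 106)) + 31520 = (3486 + 159*(-105)) + 31520 = (3486 - 16695) + 31520 = -13209 + 31520 = 18311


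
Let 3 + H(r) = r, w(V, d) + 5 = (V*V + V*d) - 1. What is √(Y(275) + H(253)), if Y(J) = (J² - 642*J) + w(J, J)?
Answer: √50569 ≈ 224.88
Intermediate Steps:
w(V, d) = -6 + V² + V*d (w(V, d) = -5 + ((V*V + V*d) - 1) = -5 + ((V² + V*d) - 1) = -5 + (-1 + V² + V*d) = -6 + V² + V*d)
H(r) = -3 + r
Y(J) = -6 - 642*J + 3*J² (Y(J) = (J² - 642*J) + (-6 + J² + J*J) = (J² - 642*J) + (-6 + J² + J²) = (J² - 642*J) + (-6 + 2*J²) = -6 - 642*J + 3*J²)
√(Y(275) + H(253)) = √((-6 - 642*275 + 3*275²) + (-3 + 253)) = √((-6 - 176550 + 3*75625) + 250) = √((-6 - 176550 + 226875) + 250) = √(50319 + 250) = √50569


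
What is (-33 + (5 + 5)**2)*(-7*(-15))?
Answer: 7035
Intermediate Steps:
(-33 + (5 + 5)**2)*(-7*(-15)) = (-33 + 10**2)*105 = (-33 + 100)*105 = 67*105 = 7035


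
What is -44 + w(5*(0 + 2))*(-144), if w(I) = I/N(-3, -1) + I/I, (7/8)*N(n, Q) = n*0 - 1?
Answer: 1072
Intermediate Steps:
N(n, Q) = -8/7 (N(n, Q) = 8*(n*0 - 1)/7 = 8*(0 - 1)/7 = (8/7)*(-1) = -8/7)
w(I) = 1 - 7*I/8 (w(I) = I/(-8/7) + I/I = I*(-7/8) + 1 = -7*I/8 + 1 = 1 - 7*I/8)
-44 + w(5*(0 + 2))*(-144) = -44 + (1 - 35*(0 + 2)/8)*(-144) = -44 + (1 - 35*2/8)*(-144) = -44 + (1 - 7/8*10)*(-144) = -44 + (1 - 35/4)*(-144) = -44 - 31/4*(-144) = -44 + 1116 = 1072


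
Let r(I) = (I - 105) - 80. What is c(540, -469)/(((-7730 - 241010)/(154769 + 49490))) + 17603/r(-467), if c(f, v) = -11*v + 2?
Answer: -43231524123/10136155 ≈ -4265.1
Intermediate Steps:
r(I) = -185 + I (r(I) = (-105 + I) - 80 = -185 + I)
c(f, v) = 2 - 11*v
c(540, -469)/(((-7730 - 241010)/(154769 + 49490))) + 17603/r(-467) = (2 - 11*(-469))/(((-7730 - 241010)/(154769 + 49490))) + 17603/(-185 - 467) = (2 + 5159)/((-248740/204259)) + 17603/(-652) = 5161/((-248740*1/204259)) + 17603*(-1/652) = 5161/(-248740/204259) - 17603/652 = 5161*(-204259/248740) - 17603/652 = -1054180699/248740 - 17603/652 = -43231524123/10136155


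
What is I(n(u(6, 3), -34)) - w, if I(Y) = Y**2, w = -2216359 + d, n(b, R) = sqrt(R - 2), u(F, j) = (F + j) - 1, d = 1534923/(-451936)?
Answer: 1001637686251/451936 ≈ 2.2163e+6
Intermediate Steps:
d = -1534923/451936 (d = 1534923*(-1/451936) = -1534923/451936 ≈ -3.3963)
u(F, j) = -1 + F + j
n(b, R) = sqrt(-2 + R)
w = -1001653955947/451936 (w = -2216359 - 1534923/451936 = -1001653955947/451936 ≈ -2.2164e+6)
I(n(u(6, 3), -34)) - w = (sqrt(-2 - 34))**2 - 1*(-1001653955947/451936) = (sqrt(-36))**2 + 1001653955947/451936 = (6*I)**2 + 1001653955947/451936 = -36 + 1001653955947/451936 = 1001637686251/451936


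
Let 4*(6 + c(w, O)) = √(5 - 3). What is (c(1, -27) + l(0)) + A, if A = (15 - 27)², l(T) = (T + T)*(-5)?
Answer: 138 + √2/4 ≈ 138.35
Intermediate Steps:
l(T) = -10*T (l(T) = (2*T)*(-5) = -10*T)
A = 144 (A = (-12)² = 144)
c(w, O) = -6 + √2/4 (c(w, O) = -6 + √(5 - 3)/4 = -6 + √2/4)
(c(1, -27) + l(0)) + A = ((-6 + √2/4) - 10*0) + 144 = ((-6 + √2/4) + 0) + 144 = (-6 + √2/4) + 144 = 138 + √2/4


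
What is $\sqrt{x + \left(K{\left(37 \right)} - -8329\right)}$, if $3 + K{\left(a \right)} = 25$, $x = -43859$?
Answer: $2 i \sqrt{8877} \approx 188.44 i$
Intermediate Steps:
$K{\left(a \right)} = 22$ ($K{\left(a \right)} = -3 + 25 = 22$)
$\sqrt{x + \left(K{\left(37 \right)} - -8329\right)} = \sqrt{-43859 + \left(22 - -8329\right)} = \sqrt{-43859 + \left(22 + 8329\right)} = \sqrt{-43859 + 8351} = \sqrt{-35508} = 2 i \sqrt{8877}$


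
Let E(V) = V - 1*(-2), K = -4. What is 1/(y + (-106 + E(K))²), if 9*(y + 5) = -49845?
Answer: 3/18362 ≈ 0.00016338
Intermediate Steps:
E(V) = 2 + V (E(V) = V + 2 = 2 + V)
y = -16630/3 (y = -5 + (⅑)*(-49845) = -5 - 16615/3 = -16630/3 ≈ -5543.3)
1/(y + (-106 + E(K))²) = 1/(-16630/3 + (-106 + (2 - 4))²) = 1/(-16630/3 + (-106 - 2)²) = 1/(-16630/3 + (-108)²) = 1/(-16630/3 + 11664) = 1/(18362/3) = 3/18362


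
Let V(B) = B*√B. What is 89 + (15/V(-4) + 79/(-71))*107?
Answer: -2134/71 + 1605*I/8 ≈ -30.056 + 200.63*I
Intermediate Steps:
V(B) = B^(3/2)
89 + (15/V(-4) + 79/(-71))*107 = 89 + (15/((-4)^(3/2)) + 79/(-71))*107 = 89 + (15/((-8*I)) + 79*(-1/71))*107 = 89 + (15*(I/8) - 79/71)*107 = 89 + (15*I/8 - 79/71)*107 = 89 + (-79/71 + 15*I/8)*107 = 89 + (-8453/71 + 1605*I/8) = -2134/71 + 1605*I/8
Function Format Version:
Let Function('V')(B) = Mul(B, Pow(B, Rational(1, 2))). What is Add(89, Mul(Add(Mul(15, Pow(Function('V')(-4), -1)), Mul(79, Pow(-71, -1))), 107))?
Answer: Add(Rational(-2134, 71), Mul(Rational(1605, 8), I)) ≈ Add(-30.056, Mul(200.63, I))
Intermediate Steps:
Function('V')(B) = Pow(B, Rational(3, 2))
Add(89, Mul(Add(Mul(15, Pow(Function('V')(-4), -1)), Mul(79, Pow(-71, -1))), 107)) = Add(89, Mul(Add(Mul(15, Pow(Pow(-4, Rational(3, 2)), -1)), Mul(79, Pow(-71, -1))), 107)) = Add(89, Mul(Add(Mul(15, Pow(Mul(-8, I), -1)), Mul(79, Rational(-1, 71))), 107)) = Add(89, Mul(Add(Mul(15, Mul(Rational(1, 8), I)), Rational(-79, 71)), 107)) = Add(89, Mul(Add(Mul(Rational(15, 8), I), Rational(-79, 71)), 107)) = Add(89, Mul(Add(Rational(-79, 71), Mul(Rational(15, 8), I)), 107)) = Add(89, Add(Rational(-8453, 71), Mul(Rational(1605, 8), I))) = Add(Rational(-2134, 71), Mul(Rational(1605, 8), I))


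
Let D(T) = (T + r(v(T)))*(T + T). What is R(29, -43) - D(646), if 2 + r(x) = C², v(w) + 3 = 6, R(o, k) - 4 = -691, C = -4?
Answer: -853407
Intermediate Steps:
R(o, k) = -687 (R(o, k) = 4 - 691 = -687)
v(w) = 3 (v(w) = -3 + 6 = 3)
r(x) = 14 (r(x) = -2 + (-4)² = -2 + 16 = 14)
D(T) = 2*T*(14 + T) (D(T) = (T + 14)*(T + T) = (14 + T)*(2*T) = 2*T*(14 + T))
R(29, -43) - D(646) = -687 - 2*646*(14 + 646) = -687 - 2*646*660 = -687 - 1*852720 = -687 - 852720 = -853407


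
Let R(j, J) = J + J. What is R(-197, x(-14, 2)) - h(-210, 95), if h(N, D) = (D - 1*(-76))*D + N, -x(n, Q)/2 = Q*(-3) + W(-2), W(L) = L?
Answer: -16003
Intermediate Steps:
x(n, Q) = 4 + 6*Q (x(n, Q) = -2*(Q*(-3) - 2) = -2*(-3*Q - 2) = -2*(-2 - 3*Q) = 4 + 6*Q)
R(j, J) = 2*J
h(N, D) = N + D*(76 + D) (h(N, D) = (D + 76)*D + N = (76 + D)*D + N = D*(76 + D) + N = N + D*(76 + D))
R(-197, x(-14, 2)) - h(-210, 95) = 2*(4 + 6*2) - (-210 + 95² + 76*95) = 2*(4 + 12) - (-210 + 9025 + 7220) = 2*16 - 1*16035 = 32 - 16035 = -16003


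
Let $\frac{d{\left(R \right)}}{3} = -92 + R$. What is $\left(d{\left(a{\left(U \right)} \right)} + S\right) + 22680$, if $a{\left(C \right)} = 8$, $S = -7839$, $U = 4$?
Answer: $14589$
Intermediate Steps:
$d{\left(R \right)} = -276 + 3 R$ ($d{\left(R \right)} = 3 \left(-92 + R\right) = -276 + 3 R$)
$\left(d{\left(a{\left(U \right)} \right)} + S\right) + 22680 = \left(\left(-276 + 3 \cdot 8\right) - 7839\right) + 22680 = \left(\left(-276 + 24\right) - 7839\right) + 22680 = \left(-252 - 7839\right) + 22680 = -8091 + 22680 = 14589$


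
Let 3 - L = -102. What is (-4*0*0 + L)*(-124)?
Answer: -13020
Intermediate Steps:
L = 105 (L = 3 - 1*(-102) = 3 + 102 = 105)
(-4*0*0 + L)*(-124) = (-4*0*0 + 105)*(-124) = (0*0 + 105)*(-124) = (0 + 105)*(-124) = 105*(-124) = -13020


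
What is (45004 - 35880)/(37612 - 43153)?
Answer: -9124/5541 ≈ -1.6466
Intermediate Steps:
(45004 - 35880)/(37612 - 43153) = 9124/(-5541) = 9124*(-1/5541) = -9124/5541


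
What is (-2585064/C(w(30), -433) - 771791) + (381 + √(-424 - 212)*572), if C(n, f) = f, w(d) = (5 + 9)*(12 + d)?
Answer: -331435466/433 + 1144*I*√159 ≈ -7.6544e+5 + 14425.0*I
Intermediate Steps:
w(d) = 168 + 14*d (w(d) = 14*(12 + d) = 168 + 14*d)
(-2585064/C(w(30), -433) - 771791) + (381 + √(-424 - 212)*572) = (-2585064/(-433) - 771791) + (381 + √(-424 - 212)*572) = (-2585064*(-1/433) - 771791) + (381 + √(-636)*572) = (2585064/433 - 771791) + (381 + (2*I*√159)*572) = -331600439/433 + (381 + 1144*I*√159) = -331435466/433 + 1144*I*√159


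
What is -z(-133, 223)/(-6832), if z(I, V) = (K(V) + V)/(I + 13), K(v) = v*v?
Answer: -223/3660 ≈ -0.060929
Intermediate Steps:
K(v) = v²
z(I, V) = (V + V²)/(13 + I) (z(I, V) = (V² + V)/(I + 13) = (V + V²)/(13 + I))
-z(-133, 223)/(-6832) = -223*(1 + 223)/(13 - 133)/(-6832) = -223*224/(-120)*(-1)/6832 = -223*(-1/120)*224*(-1)/6832 = -(-6244)*(-1)/(15*6832) = -1*223/3660 = -223/3660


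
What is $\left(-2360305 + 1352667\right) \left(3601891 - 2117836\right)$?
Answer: $-1495390212090$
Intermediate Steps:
$\left(-2360305 + 1352667\right) \left(3601891 - 2117836\right) = - 1007638 \left(3601891 - 2117836\right) = \left(-1007638\right) 1484055 = -1495390212090$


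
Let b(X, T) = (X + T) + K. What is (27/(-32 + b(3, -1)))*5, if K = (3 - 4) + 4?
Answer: -5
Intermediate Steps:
K = 3 (K = -1 + 4 = 3)
b(X, T) = 3 + T + X (b(X, T) = (X + T) + 3 = (T + X) + 3 = 3 + T + X)
(27/(-32 + b(3, -1)))*5 = (27/(-32 + (3 - 1 + 3)))*5 = (27/(-32 + 5))*5 = (27/(-27))*5 = -1/27*27*5 = -1*5 = -5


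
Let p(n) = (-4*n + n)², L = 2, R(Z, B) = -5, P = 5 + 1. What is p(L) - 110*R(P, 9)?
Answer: 586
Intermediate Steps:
P = 6
p(n) = 9*n² (p(n) = (-3*n)² = 9*n²)
p(L) - 110*R(P, 9) = 9*2² - 110*(-5) = 9*4 + 550 = 36 + 550 = 586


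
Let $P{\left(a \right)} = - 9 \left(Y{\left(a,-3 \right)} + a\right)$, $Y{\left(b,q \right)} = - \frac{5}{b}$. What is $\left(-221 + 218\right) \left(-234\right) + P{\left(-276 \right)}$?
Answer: $\frac{293097}{92} \approx 3185.8$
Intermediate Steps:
$P{\left(a \right)} = - 9 a + \frac{45}{a}$ ($P{\left(a \right)} = - 9 \left(- \frac{5}{a} + a\right) = - 9 \left(a - \frac{5}{a}\right) = - 9 a + \frac{45}{a}$)
$\left(-221 + 218\right) \left(-234\right) + P{\left(-276 \right)} = \left(-221 + 218\right) \left(-234\right) + \left(\left(-9\right) \left(-276\right) + \frac{45}{-276}\right) = \left(-3\right) \left(-234\right) + \left(2484 + 45 \left(- \frac{1}{276}\right)\right) = 702 + \left(2484 - \frac{15}{92}\right) = 702 + \frac{228513}{92} = \frac{293097}{92}$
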